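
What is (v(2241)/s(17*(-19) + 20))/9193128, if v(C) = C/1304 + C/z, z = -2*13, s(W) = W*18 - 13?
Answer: 6723/3999942250304 ≈ 1.6808e-9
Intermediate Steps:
s(W) = -13 + 18*W (s(W) = 18*W - 13 = -13 + 18*W)
z = -26 (z = -1*26 = -26)
v(C) = -639*C/16952 (v(C) = C/1304 + C/(-26) = C*(1/1304) + C*(-1/26) = C/1304 - C/26 = -639*C/16952)
(v(2241)/s(17*(-19) + 20))/9193128 = ((-639/16952*2241)/(-13 + 18*(17*(-19) + 20)))/9193128 = -1431999/(16952*(-13 + 18*(-323 + 20)))*(1/9193128) = -1431999/(16952*(-13 + 18*(-303)))*(1/9193128) = -1431999/(16952*(-13 - 5454))*(1/9193128) = -1431999/16952/(-5467)*(1/9193128) = -1431999/16952*(-1/5467)*(1/9193128) = (20169/1305304)*(1/9193128) = 6723/3999942250304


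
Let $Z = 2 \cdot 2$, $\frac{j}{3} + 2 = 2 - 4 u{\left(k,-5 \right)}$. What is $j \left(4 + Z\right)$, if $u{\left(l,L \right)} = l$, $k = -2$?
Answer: $192$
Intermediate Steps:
$j = 24$ ($j = -6 + 3 \left(2 - -8\right) = -6 + 3 \left(2 + 8\right) = -6 + 3 \cdot 10 = -6 + 30 = 24$)
$Z = 4$
$j \left(4 + Z\right) = 24 \left(4 + 4\right) = 24 \cdot 8 = 192$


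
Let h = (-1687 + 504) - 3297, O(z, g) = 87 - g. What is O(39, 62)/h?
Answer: -5/896 ≈ -0.0055804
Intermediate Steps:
h = -4480 (h = -1183 - 3297 = -4480)
O(39, 62)/h = (87 - 1*62)/(-4480) = (87 - 62)*(-1/4480) = 25*(-1/4480) = -5/896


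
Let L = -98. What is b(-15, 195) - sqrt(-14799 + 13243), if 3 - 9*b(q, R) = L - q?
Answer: 86/9 - 2*I*sqrt(389) ≈ 9.5556 - 39.446*I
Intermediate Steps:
b(q, R) = 101/9 + q/9 (b(q, R) = 1/3 - (-98 - q)/9 = 1/3 + (98/9 + q/9) = 101/9 + q/9)
b(-15, 195) - sqrt(-14799 + 13243) = (101/9 + (1/9)*(-15)) - sqrt(-14799 + 13243) = (101/9 - 5/3) - sqrt(-1556) = 86/9 - 2*I*sqrt(389)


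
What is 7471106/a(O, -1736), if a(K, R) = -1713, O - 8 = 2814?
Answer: -7471106/1713 ≈ -4361.4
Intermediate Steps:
O = 2822 (O = 8 + 2814 = 2822)
7471106/a(O, -1736) = 7471106/(-1713) = 7471106*(-1/1713) = -7471106/1713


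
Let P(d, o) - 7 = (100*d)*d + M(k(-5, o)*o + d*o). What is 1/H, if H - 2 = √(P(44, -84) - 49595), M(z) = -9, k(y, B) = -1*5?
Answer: -2/143999 + √144003/143999 ≈ 0.0026214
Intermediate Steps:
k(y, B) = -5
P(d, o) = -2 + 100*d² (P(d, o) = 7 + ((100*d)*d - 9) = 7 + (100*d² - 9) = 7 + (-9 + 100*d²) = -2 + 100*d²)
H = 2 + √144003 (H = 2 + √((-2 + 100*44²) - 49595) = 2 + √((-2 + 100*1936) - 49595) = 2 + √((-2 + 193600) - 49595) = 2 + √(193598 - 49595) = 2 + √144003 ≈ 381.48)
1/H = 1/(2 + √144003)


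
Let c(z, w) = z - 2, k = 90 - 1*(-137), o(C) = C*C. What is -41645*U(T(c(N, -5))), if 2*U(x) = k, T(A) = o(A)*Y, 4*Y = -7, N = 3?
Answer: -9453415/2 ≈ -4.7267e+6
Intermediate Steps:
o(C) = C**2
k = 227 (k = 90 + 137 = 227)
Y = -7/4 (Y = (1/4)*(-7) = -7/4 ≈ -1.7500)
c(z, w) = -2 + z
T(A) = -7*A**2/4 (T(A) = A**2*(-7/4) = -7*A**2/4)
U(x) = 227/2 (U(x) = (1/2)*227 = 227/2)
-41645*U(T(c(N, -5))) = -41645/(1/(227/2)) = -41645/2/227 = -41645*227/2 = -9453415/2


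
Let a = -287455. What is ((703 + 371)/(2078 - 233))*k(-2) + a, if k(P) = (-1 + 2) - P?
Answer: -58927917/205 ≈ -2.8745e+5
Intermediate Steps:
k(P) = 1 - P
((703 + 371)/(2078 - 233))*k(-2) + a = ((703 + 371)/(2078 - 233))*(1 - 1*(-2)) - 287455 = (1074/1845)*(1 + 2) - 287455 = (1074*(1/1845))*3 - 287455 = (358/615)*3 - 287455 = 358/205 - 287455 = -58927917/205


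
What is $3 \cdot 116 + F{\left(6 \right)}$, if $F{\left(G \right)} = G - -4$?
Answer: $358$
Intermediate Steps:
$F{\left(G \right)} = 4 + G$ ($F{\left(G \right)} = G + 4 = 4 + G$)
$3 \cdot 116 + F{\left(6 \right)} = 3 \cdot 116 + \left(4 + 6\right) = 348 + 10 = 358$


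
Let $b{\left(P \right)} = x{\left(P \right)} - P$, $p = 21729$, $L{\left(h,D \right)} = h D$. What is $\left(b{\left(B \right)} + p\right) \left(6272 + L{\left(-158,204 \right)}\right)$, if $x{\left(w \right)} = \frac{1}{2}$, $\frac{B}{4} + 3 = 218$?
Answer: $-541772220$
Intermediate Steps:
$B = 860$ ($B = -12 + 4 \cdot 218 = -12 + 872 = 860$)
$x{\left(w \right)} = \frac{1}{2}$
$L{\left(h,D \right)} = D h$
$b{\left(P \right)} = \frac{1}{2} - P$
$\left(b{\left(B \right)} + p\right) \left(6272 + L{\left(-158,204 \right)}\right) = \left(\left(\frac{1}{2} - 860\right) + 21729\right) \left(6272 + 204 \left(-158\right)\right) = \left(\left(\frac{1}{2} - 860\right) + 21729\right) \left(6272 - 32232\right) = \left(- \frac{1719}{2} + 21729\right) \left(-25960\right) = \frac{41739}{2} \left(-25960\right) = -541772220$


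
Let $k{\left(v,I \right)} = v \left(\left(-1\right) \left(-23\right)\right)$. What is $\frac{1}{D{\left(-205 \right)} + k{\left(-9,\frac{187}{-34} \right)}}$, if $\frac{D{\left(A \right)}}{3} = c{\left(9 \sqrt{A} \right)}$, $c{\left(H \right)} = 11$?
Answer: $- \frac{1}{174} \approx -0.0057471$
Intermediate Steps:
$k{\left(v,I \right)} = 23 v$ ($k{\left(v,I \right)} = v 23 = 23 v$)
$D{\left(A \right)} = 33$ ($D{\left(A \right)} = 3 \cdot 11 = 33$)
$\frac{1}{D{\left(-205 \right)} + k{\left(-9,\frac{187}{-34} \right)}} = \frac{1}{33 + 23 \left(-9\right)} = \frac{1}{33 - 207} = \frac{1}{-174} = - \frac{1}{174}$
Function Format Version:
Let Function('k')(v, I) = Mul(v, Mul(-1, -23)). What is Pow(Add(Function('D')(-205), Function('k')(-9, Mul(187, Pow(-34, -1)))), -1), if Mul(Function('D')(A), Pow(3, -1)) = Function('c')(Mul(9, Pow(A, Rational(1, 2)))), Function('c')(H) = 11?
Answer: Rational(-1, 174) ≈ -0.0057471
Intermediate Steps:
Function('k')(v, I) = Mul(23, v) (Function('k')(v, I) = Mul(v, 23) = Mul(23, v))
Function('D')(A) = 33 (Function('D')(A) = Mul(3, 11) = 33)
Pow(Add(Function('D')(-205), Function('k')(-9, Mul(187, Pow(-34, -1)))), -1) = Pow(Add(33, Mul(23, -9)), -1) = Pow(Add(33, -207), -1) = Pow(-174, -1) = Rational(-1, 174)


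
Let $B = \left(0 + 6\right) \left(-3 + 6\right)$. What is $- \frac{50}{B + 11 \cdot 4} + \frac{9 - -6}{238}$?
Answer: $- \frac{5485}{7378} \approx -0.74343$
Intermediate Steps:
$B = 18$ ($B = 6 \cdot 3 = 18$)
$- \frac{50}{B + 11 \cdot 4} + \frac{9 - -6}{238} = - \frac{50}{18 + 11 \cdot 4} + \frac{9 - -6}{238} = - \frac{50}{18 + 44} + \left(9 + 6\right) \frac{1}{238} = - \frac{50}{62} + 15 \cdot \frac{1}{238} = \left(-50\right) \frac{1}{62} + \frac{15}{238} = - \frac{25}{31} + \frac{15}{238} = - \frac{5485}{7378}$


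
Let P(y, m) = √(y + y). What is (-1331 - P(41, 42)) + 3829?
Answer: 2498 - √82 ≈ 2488.9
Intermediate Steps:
P(y, m) = √2*√y (P(y, m) = √(2*y) = √2*√y)
(-1331 - P(41, 42)) + 3829 = (-1331 - √2*√41) + 3829 = (-1331 - √82) + 3829 = 2498 - √82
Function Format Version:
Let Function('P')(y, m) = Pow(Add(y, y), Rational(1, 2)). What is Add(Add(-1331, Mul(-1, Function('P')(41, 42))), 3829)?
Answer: Add(2498, Mul(-1, Pow(82, Rational(1, 2)))) ≈ 2488.9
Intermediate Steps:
Function('P')(y, m) = Mul(Pow(2, Rational(1, 2)), Pow(y, Rational(1, 2))) (Function('P')(y, m) = Pow(Mul(2, y), Rational(1, 2)) = Mul(Pow(2, Rational(1, 2)), Pow(y, Rational(1, 2))))
Add(Add(-1331, Mul(-1, Function('P')(41, 42))), 3829) = Add(Add(-1331, Mul(-1, Mul(Pow(2, Rational(1, 2)), Pow(41, Rational(1, 2))))), 3829) = Add(Add(-1331, Mul(-1, Pow(82, Rational(1, 2)))), 3829) = Add(2498, Mul(-1, Pow(82, Rational(1, 2))))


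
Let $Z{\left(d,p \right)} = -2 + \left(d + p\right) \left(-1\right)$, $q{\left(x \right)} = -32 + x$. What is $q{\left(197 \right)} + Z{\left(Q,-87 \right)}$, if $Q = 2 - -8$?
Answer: $240$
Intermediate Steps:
$Q = 10$ ($Q = 2 + 8 = 10$)
$Z{\left(d,p \right)} = -2 - d - p$ ($Z{\left(d,p \right)} = -2 - \left(d + p\right) = -2 - d - p$)
$q{\left(197 \right)} + Z{\left(Q,-87 \right)} = \left(-32 + 197\right) - -75 = 165 - -75 = 165 + 75 = 240$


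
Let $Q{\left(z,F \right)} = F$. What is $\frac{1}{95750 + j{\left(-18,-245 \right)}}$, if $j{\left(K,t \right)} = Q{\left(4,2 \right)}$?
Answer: $\frac{1}{95752} \approx 1.0444 \cdot 10^{-5}$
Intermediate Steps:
$j{\left(K,t \right)} = 2$
$\frac{1}{95750 + j{\left(-18,-245 \right)}} = \frac{1}{95750 + 2} = \frac{1}{95752}$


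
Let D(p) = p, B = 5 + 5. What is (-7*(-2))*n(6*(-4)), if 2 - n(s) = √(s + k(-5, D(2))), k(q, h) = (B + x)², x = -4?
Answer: 28 - 28*√3 ≈ -20.497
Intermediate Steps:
B = 10
k(q, h) = 36 (k(q, h) = (10 - 4)² = 6² = 36)
n(s) = 2 - √(36 + s) (n(s) = 2 - √(s + 36) = 2 - √(36 + s))
(-7*(-2))*n(6*(-4)) = (-7*(-2))*(2 - √(36 + 6*(-4))) = 14*(2 - √(36 - 24)) = 14*(2 - √12) = 14*(2 - 2*√3) = 28 - 28*√3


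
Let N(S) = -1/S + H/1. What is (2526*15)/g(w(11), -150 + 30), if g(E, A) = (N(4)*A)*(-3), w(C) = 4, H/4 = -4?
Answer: -421/65 ≈ -6.4769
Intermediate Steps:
H = -16 (H = 4*(-4) = -16)
N(S) = -16 - 1/S (N(S) = -1/S - 16/1 = -1/S - 16*1 = -1/S - 16 = -16 - 1/S)
g(E, A) = 195*A/4 (g(E, A) = ((-16 - 1/4)*A)*(-3) = ((-16 - 1*¼)*A)*(-3) = ((-16 - ¼)*A)*(-3) = -65*A/4*(-3) = 195*A/4)
(2526*15)/g(w(11), -150 + 30) = (2526*15)/((195*(-150 + 30)/4)) = 37890/(((195/4)*(-120))) = 37890/(-5850) = 37890*(-1/5850) = -421/65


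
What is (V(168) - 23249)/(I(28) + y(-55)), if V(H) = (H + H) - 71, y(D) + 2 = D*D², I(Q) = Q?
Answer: 22984/166349 ≈ 0.13817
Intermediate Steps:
y(D) = -2 + D³ (y(D) = -2 + D*D² = -2 + D³)
V(H) = -71 + 2*H (V(H) = 2*H - 71 = -71 + 2*H)
(V(168) - 23249)/(I(28) + y(-55)) = ((-71 + 2*168) - 23249)/(28 + (-2 + (-55)³)) = ((-71 + 336) - 23249)/(28 + (-2 - 166375)) = (265 - 23249)/(28 - 166377) = -22984/(-166349) = -22984*(-1/166349) = 22984/166349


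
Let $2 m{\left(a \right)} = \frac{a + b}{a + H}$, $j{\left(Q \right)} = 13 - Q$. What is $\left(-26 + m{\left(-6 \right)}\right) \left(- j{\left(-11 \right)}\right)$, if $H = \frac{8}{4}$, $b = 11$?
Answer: $639$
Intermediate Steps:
$H = 2$ ($H = 8 \cdot \frac{1}{4} = 2$)
$m{\left(a \right)} = \frac{11 + a}{2 \left(2 + a\right)}$ ($m{\left(a \right)} = \frac{\left(a + 11\right) \frac{1}{a + 2}}{2} = \frac{\left(11 + a\right) \frac{1}{2 + a}}{2} = \frac{\frac{1}{2 + a} \left(11 + a\right)}{2} = \frac{11 + a}{2 \left(2 + a\right)}$)
$\left(-26 + m{\left(-6 \right)}\right) \left(- j{\left(-11 \right)}\right) = \left(-26 + \frac{11 - 6}{2 \left(2 - 6\right)}\right) \left(- (13 - -11)\right) = \left(-26 + \frac{1}{2} \frac{1}{-4} \cdot 5\right) \left(- (13 + 11)\right) = \left(-26 + \frac{1}{2} \left(- \frac{1}{4}\right) 5\right) \left(\left(-1\right) 24\right) = \left(-26 - \frac{5}{8}\right) \left(-24\right) = \left(- \frac{213}{8}\right) \left(-24\right) = 639$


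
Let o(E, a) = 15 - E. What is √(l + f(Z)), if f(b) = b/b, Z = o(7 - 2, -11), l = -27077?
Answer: 2*I*√6769 ≈ 164.55*I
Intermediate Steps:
Z = 10 (Z = 15 - (7 - 2) = 15 - 1*5 = 15 - 5 = 10)
f(b) = 1
√(l + f(Z)) = √(-27077 + 1) = √(-27076) = 2*I*√6769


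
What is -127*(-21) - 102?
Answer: 2565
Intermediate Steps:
-127*(-21) - 102 = 2667 - 102 = 2565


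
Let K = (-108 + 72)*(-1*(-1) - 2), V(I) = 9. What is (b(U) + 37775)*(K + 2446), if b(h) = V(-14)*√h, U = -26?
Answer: 93757550 + 22338*I*√26 ≈ 9.3758e+7 + 1.139e+5*I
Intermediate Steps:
b(h) = 9*√h
K = 36 (K = -36*(1 - 2) = -36*(-1) = 36)
(b(U) + 37775)*(K + 2446) = (9*√(-26) + 37775)*(36 + 2446) = (9*(I*√26) + 37775)*2482 = (9*I*√26 + 37775)*2482 = (37775 + 9*I*√26)*2482 = 93757550 + 22338*I*√26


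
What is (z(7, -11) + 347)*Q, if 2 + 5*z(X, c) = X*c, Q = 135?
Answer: 44712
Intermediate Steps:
z(X, c) = -2/5 + X*c/5 (z(X, c) = -2/5 + (X*c)/5 = -2/5 + X*c/5)
(z(7, -11) + 347)*Q = ((-2/5 + (1/5)*7*(-11)) + 347)*135 = ((-2/5 - 77/5) + 347)*135 = (-79/5 + 347)*135 = (1656/5)*135 = 44712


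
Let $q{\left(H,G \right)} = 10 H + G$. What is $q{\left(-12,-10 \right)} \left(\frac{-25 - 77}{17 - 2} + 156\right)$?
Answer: $-19396$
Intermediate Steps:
$q{\left(H,G \right)} = G + 10 H$
$q{\left(-12,-10 \right)} \left(\frac{-25 - 77}{17 - 2} + 156\right) = \left(-10 + 10 \left(-12\right)\right) \left(\frac{-25 - 77}{17 - 2} + 156\right) = \left(-10 - 120\right) \left(- \frac{102}{15} + 156\right) = - 130 \left(\left(-102\right) \frac{1}{15} + 156\right) = - 130 \left(- \frac{34}{5} + 156\right) = \left(-130\right) \frac{746}{5} = -19396$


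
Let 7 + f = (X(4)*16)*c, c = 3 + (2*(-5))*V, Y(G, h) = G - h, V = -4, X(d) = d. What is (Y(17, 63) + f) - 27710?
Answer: -25011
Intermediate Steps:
c = 43 (c = 3 + (2*(-5))*(-4) = 3 - 10*(-4) = 3 + 40 = 43)
f = 2745 (f = -7 + (4*16)*43 = -7 + 64*43 = -7 + 2752 = 2745)
(Y(17, 63) + f) - 27710 = ((17 - 1*63) + 2745) - 27710 = ((17 - 63) + 2745) - 27710 = (-46 + 2745) - 27710 = 2699 - 27710 = -25011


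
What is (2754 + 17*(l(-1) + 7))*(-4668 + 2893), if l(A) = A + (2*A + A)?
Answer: -4978875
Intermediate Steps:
l(A) = 4*A (l(A) = A + 3*A = 4*A)
(2754 + 17*(l(-1) + 7))*(-4668 + 2893) = (2754 + 17*(4*(-1) + 7))*(-4668 + 2893) = (2754 + 17*(-4 + 7))*(-1775) = (2754 + 17*3)*(-1775) = (2754 + 51)*(-1775) = 2805*(-1775) = -4978875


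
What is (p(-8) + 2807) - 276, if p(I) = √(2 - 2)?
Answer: 2531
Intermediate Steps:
p(I) = 0 (p(I) = √0 = 0)
(p(-8) + 2807) - 276 = (0 + 2807) - 276 = 2807 - 276 = 2531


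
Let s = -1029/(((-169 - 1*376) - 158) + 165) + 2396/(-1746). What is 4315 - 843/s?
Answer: 699181613/253793 ≈ 2754.9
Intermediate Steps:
s = 253793/469674 (s = -1029/(((-169 - 376) - 158) + 165) + 2396*(-1/1746) = -1029/((-545 - 158) + 165) - 1198/873 = -1029/(-703 + 165) - 1198/873 = -1029/(-538) - 1198/873 = -1029*(-1/538) - 1198/873 = 1029/538 - 1198/873 = 253793/469674 ≈ 0.54036)
4315 - 843/s = 4315 - 843/253793/469674 = 4315 - 843*469674/253793 = 4315 - 395935182/253793 = 699181613/253793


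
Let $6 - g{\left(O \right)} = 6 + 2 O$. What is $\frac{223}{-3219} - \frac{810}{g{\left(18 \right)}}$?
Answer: $\frac{144409}{6438} \approx 22.431$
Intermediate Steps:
$g{\left(O \right)} = - 2 O$ ($g{\left(O \right)} = 6 - \left(6 + 2 O\right) = - 2 O$)
$\frac{223}{-3219} - \frac{810}{g{\left(18 \right)}} = \frac{223}{-3219} - \frac{810}{\left(-2\right) 18} = 223 \left(- \frac{1}{3219}\right) - \frac{810}{-36} = - \frac{223}{3219} - - \frac{45}{2} = - \frac{223}{3219} + \frac{45}{2} = \frac{144409}{6438}$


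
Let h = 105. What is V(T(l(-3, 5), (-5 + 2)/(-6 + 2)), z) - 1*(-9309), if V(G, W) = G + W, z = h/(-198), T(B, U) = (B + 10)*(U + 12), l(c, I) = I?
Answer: 1253963/132 ≈ 9499.7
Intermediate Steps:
T(B, U) = (10 + B)*(12 + U)
z = -35/66 (z = 105/(-198) = 105*(-1/198) = -35/66 ≈ -0.53030)
V(T(l(-3, 5), (-5 + 2)/(-6 + 2)), z) - 1*(-9309) = ((120 + 10*((-5 + 2)/(-6 + 2)) + 12*5 + 5*((-5 + 2)/(-6 + 2))) - 35/66) - 1*(-9309) = ((120 + 10*(-3/(-4)) + 60 + 5*(-3/(-4))) - 35/66) + 9309 = ((120 + 10*(-3*(-¼)) + 60 + 5*(-3*(-¼))) - 35/66) + 9309 = ((120 + 10*(¾) + 60 + 5*(¾)) - 35/66) + 9309 = ((120 + 15/2 + 60 + 15/4) - 35/66) + 9309 = (765/4 - 35/66) + 9309 = 25175/132 + 9309 = 1253963/132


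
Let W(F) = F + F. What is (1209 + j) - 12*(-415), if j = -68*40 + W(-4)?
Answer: 3461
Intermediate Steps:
W(F) = 2*F
j = -2728 (j = -68*40 + 2*(-4) = -2720 - 8 = -2728)
(1209 + j) - 12*(-415) = (1209 - 2728) - 12*(-415) = -1519 + 4980 = 3461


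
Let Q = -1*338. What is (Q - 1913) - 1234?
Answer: -3485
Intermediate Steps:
Q = -338
(Q - 1913) - 1234 = (-338 - 1913) - 1234 = -2251 - 1234 = -3485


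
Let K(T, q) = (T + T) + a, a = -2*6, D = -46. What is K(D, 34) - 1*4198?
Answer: -4302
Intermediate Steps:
a = -12
K(T, q) = -12 + 2*T (K(T, q) = (T + T) - 12 = 2*T - 12 = -12 + 2*T)
K(D, 34) - 1*4198 = (-12 + 2*(-46)) - 1*4198 = (-12 - 92) - 4198 = -104 - 4198 = -4302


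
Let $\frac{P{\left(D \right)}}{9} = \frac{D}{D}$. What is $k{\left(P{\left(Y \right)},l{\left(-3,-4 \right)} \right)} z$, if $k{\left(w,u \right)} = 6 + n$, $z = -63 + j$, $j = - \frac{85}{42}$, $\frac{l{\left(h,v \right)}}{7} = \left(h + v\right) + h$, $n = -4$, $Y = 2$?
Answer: $- \frac{2731}{21} \approx -130.05$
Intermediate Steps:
$l{\left(h,v \right)} = 7 v + 14 h$ ($l{\left(h,v \right)} = 7 \left(\left(h + v\right) + h\right) = 7 \left(v + 2 h\right) = 7 v + 14 h$)
$j = - \frac{85}{42}$ ($j = \left(-85\right) \frac{1}{42} = - \frac{85}{42} \approx -2.0238$)
$z = - \frac{2731}{42}$ ($z = -63 - \frac{85}{42} = - \frac{2731}{42} \approx -65.024$)
$P{\left(D \right)} = 9$ ($P{\left(D \right)} = 9 \frac{D}{D} = 9 \cdot 1 = 9$)
$k{\left(w,u \right)} = 2$ ($k{\left(w,u \right)} = 6 - 4 = 2$)
$k{\left(P{\left(Y \right)},l{\left(-3,-4 \right)} \right)} z = 2 \left(- \frac{2731}{42}\right) = - \frac{2731}{21}$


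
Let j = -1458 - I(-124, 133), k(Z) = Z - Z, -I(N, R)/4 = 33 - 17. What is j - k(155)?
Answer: -1394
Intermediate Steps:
I(N, R) = -64 (I(N, R) = -4*(33 - 17) = -4*16 = -64)
k(Z) = 0
j = -1394 (j = -1458 - 1*(-64) = -1458 + 64 = -1394)
j - k(155) = -1394 - 1*0 = -1394 + 0 = -1394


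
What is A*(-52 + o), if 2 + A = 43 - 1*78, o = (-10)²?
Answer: -1776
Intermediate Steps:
o = 100
A = -37 (A = -2 + (43 - 1*78) = -2 + (43 - 78) = -2 - 35 = -37)
A*(-52 + o) = -37*(-52 + 100) = -37*48 = -1776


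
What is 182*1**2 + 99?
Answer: 281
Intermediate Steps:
182*1**2 + 99 = 182*1 + 99 = 182 + 99 = 281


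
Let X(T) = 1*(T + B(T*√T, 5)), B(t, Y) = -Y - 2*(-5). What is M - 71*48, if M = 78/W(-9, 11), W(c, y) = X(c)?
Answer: -6855/2 ≈ -3427.5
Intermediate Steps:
B(t, Y) = 10 - Y (B(t, Y) = -Y + 10 = 10 - Y)
X(T) = 5 + T (X(T) = 1*(T + (10 - 1*5)) = 1*(T + (10 - 5)) = 1*(T + 5) = 1*(5 + T) = 5 + T)
W(c, y) = 5 + c
M = -39/2 (M = 78/(5 - 9) = 78/(-4) = 78*(-¼) = -39/2 ≈ -19.500)
M - 71*48 = -39/2 - 71*48 = -39/2 - 3408 = -6855/2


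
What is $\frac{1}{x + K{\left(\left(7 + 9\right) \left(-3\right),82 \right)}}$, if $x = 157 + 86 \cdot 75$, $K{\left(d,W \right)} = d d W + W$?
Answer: $\frac{1}{195617} \approx 5.112 \cdot 10^{-6}$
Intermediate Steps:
$K{\left(d,W \right)} = W + W d^{2}$ ($K{\left(d,W \right)} = d^{2} W + W = W d^{2} + W = W + W d^{2}$)
$x = 6607$ ($x = 157 + 6450 = 6607$)
$\frac{1}{x + K{\left(\left(7 + 9\right) \left(-3\right),82 \right)}} = \frac{1}{6607 + 82 \left(1 + \left(\left(7 + 9\right) \left(-3\right)\right)^{2}\right)} = \frac{1}{6607 + 82 \left(1 + \left(16 \left(-3\right)\right)^{2}\right)} = \frac{1}{6607 + 82 \left(1 + \left(-48\right)^{2}\right)} = \frac{1}{6607 + 82 \left(1 + 2304\right)} = \frac{1}{6607 + 82 \cdot 2305} = \frac{1}{6607 + 189010} = \frac{1}{195617}$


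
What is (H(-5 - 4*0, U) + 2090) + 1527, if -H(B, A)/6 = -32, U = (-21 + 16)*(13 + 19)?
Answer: 3809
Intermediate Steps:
U = -160 (U = -5*32 = -160)
H(B, A) = 192 (H(B, A) = -6*(-32) = 192)
(H(-5 - 4*0, U) + 2090) + 1527 = (192 + 2090) + 1527 = 2282 + 1527 = 3809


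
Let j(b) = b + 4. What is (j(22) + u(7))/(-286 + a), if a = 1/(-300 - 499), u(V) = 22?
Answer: -38352/228515 ≈ -0.16783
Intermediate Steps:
j(b) = 4 + b
a = -1/799 (a = 1/(-799) = -1/799 ≈ -0.0012516)
(j(22) + u(7))/(-286 + a) = ((4 + 22) + 22)/(-286 - 1/799) = (26 + 22)/(-228515/799) = 48*(-799/228515) = -38352/228515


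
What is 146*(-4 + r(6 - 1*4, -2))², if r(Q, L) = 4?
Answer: 0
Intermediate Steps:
146*(-4 + r(6 - 1*4, -2))² = 146*(-4 + 4)² = 146*0² = 146*0 = 0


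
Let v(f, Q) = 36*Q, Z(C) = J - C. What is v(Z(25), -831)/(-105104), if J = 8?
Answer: 7479/26276 ≈ 0.28463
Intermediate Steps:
Z(C) = 8 - C
v(Z(25), -831)/(-105104) = (36*(-831))/(-105104) = -29916*(-1/105104) = 7479/26276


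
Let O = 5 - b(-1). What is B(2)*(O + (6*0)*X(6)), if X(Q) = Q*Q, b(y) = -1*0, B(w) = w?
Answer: 10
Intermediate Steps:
b(y) = 0
X(Q) = Q²
O = 5 (O = 5 - 1*0 = 5 + 0 = 5)
B(2)*(O + (6*0)*X(6)) = 2*(5 + (6*0)*6²) = 2*(5 + 0*36) = 2*(5 + 0) = 2*5 = 10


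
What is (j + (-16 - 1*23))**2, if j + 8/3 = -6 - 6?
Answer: 25921/9 ≈ 2880.1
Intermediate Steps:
j = -44/3 (j = -8/3 + (-6 - 6) = -8/3 - 12 = -44/3 ≈ -14.667)
(j + (-16 - 1*23))**2 = (-44/3 + (-16 - 1*23))**2 = (-44/3 + (-16 - 23))**2 = (-44/3 - 39)**2 = (-161/3)**2 = 25921/9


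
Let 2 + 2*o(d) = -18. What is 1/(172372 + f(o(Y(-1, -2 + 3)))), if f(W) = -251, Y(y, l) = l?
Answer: 1/172121 ≈ 5.8099e-6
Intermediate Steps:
o(d) = -10 (o(d) = -1 + (½)*(-18) = -1 - 9 = -10)
1/(172372 + f(o(Y(-1, -2 + 3)))) = 1/(172372 - 251) = 1/172121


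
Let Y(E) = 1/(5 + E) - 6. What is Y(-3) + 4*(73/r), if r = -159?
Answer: -2333/318 ≈ -7.3365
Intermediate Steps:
Y(E) = -6 + 1/(5 + E)
Y(-3) + 4*(73/r) = (-29 - 6*(-3))/(5 - 3) + 4*(73/(-159)) = (-29 + 18)/2 + 4*(73*(-1/159)) = (1/2)*(-11) + 4*(-73/159) = -11/2 - 292/159 = -2333/318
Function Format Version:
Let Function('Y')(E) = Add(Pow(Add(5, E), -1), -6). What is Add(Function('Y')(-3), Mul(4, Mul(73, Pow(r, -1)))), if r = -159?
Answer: Rational(-2333, 318) ≈ -7.3365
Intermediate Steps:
Function('Y')(E) = Add(-6, Pow(Add(5, E), -1))
Add(Function('Y')(-3), Mul(4, Mul(73, Pow(r, -1)))) = Add(Mul(Pow(Add(5, -3), -1), Add(-29, Mul(-6, -3))), Mul(4, Mul(73, Pow(-159, -1)))) = Add(Mul(Pow(2, -1), Add(-29, 18)), Mul(4, Mul(73, Rational(-1, 159)))) = Add(Mul(Rational(1, 2), -11), Mul(4, Rational(-73, 159))) = Add(Rational(-11, 2), Rational(-292, 159)) = Rational(-2333, 318)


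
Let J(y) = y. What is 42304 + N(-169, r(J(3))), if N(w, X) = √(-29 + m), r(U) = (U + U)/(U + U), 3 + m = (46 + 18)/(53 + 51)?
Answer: 42304 + 2*I*√1326/13 ≈ 42304.0 + 5.6022*I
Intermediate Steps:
m = -31/13 (m = -3 + (46 + 18)/(53 + 51) = -3 + 64/104 = -3 + 64*(1/104) = -3 + 8/13 = -31/13 ≈ -2.3846)
r(U) = 1 (r(U) = (2*U)/((2*U)) = (2*U)*(1/(2*U)) = 1)
N(w, X) = 2*I*√1326/13 (N(w, X) = √(-29 - 31/13) = √(-408/13) = 2*I*√1326/13)
42304 + N(-169, r(J(3))) = 42304 + 2*I*√1326/13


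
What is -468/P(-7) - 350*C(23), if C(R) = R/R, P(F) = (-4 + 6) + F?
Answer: -1282/5 ≈ -256.40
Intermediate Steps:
P(F) = 2 + F
C(R) = 1
-468/P(-7) - 350*C(23) = -468/(2 - 7) - 350*1 = -468/(-5) - 350 = -468*(-1/5) - 350 = 468/5 - 350 = -1282/5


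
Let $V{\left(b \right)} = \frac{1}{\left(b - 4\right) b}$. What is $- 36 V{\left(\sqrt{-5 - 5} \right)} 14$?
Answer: $\frac{252 \sqrt{10}}{5 \left(\sqrt{10} + 4 i\right)} \approx 19.385 - 24.52 i$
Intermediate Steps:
$V{\left(b \right)} = \frac{1}{b \left(-4 + b\right)}$ ($V{\left(b \right)} = \frac{1}{\left(-4 + b\right) b} = \frac{1}{b \left(-4 + b\right)}$)
$- 36 V{\left(\sqrt{-5 - 5} \right)} 14 = - 36 \frac{1}{\sqrt{-5 - 5} \left(-4 + \sqrt{-5 - 5}\right)} 14 = - 36 \frac{1}{\sqrt{-10} \left(-4 + \sqrt{-10}\right)} 14 = - 36 \frac{1}{i \sqrt{10} \left(-4 + i \sqrt{10}\right)} 14 = - 36 \frac{\left(- \frac{1}{10}\right) i \sqrt{10}}{-4 + i \sqrt{10}} \cdot 14 = - 36 \left(- \frac{i \sqrt{10}}{10 \left(-4 + i \sqrt{10}\right)}\right) 14 = \frac{18 i \sqrt{10}}{5 \left(-4 + i \sqrt{10}\right)} 14 = \frac{252 i \sqrt{10}}{5 \left(-4 + i \sqrt{10}\right)}$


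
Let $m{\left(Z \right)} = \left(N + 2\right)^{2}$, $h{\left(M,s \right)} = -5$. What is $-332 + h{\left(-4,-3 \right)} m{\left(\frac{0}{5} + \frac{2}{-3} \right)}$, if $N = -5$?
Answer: $-377$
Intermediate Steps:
$m{\left(Z \right)} = 9$ ($m{\left(Z \right)} = \left(-5 + 2\right)^{2} = \left(-3\right)^{2} = 9$)
$-332 + h{\left(-4,-3 \right)} m{\left(\frac{0}{5} + \frac{2}{-3} \right)} = -332 - 45 = -377$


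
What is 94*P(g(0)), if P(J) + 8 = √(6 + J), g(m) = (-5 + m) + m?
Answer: -658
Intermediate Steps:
g(m) = -5 + 2*m
P(J) = -8 + √(6 + J)
94*P(g(0)) = 94*(-8 + √(6 + (-5 + 2*0))) = 94*(-8 + √(6 + (-5 + 0))) = 94*(-8 + √(6 - 5)) = 94*(-8 + √1) = 94*(-8 + 1) = 94*(-7) = -658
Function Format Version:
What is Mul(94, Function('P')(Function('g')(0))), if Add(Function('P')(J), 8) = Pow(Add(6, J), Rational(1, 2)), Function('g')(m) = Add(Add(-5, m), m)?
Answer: -658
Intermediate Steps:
Function('g')(m) = Add(-5, Mul(2, m))
Function('P')(J) = Add(-8, Pow(Add(6, J), Rational(1, 2)))
Mul(94, Function('P')(Function('g')(0))) = Mul(94, Add(-8, Pow(Add(6, Add(-5, Mul(2, 0))), Rational(1, 2)))) = Mul(94, Add(-8, Pow(Add(6, Add(-5, 0)), Rational(1, 2)))) = Mul(94, Add(-8, Pow(Add(6, -5), Rational(1, 2)))) = Mul(94, Add(-8, Pow(1, Rational(1, 2)))) = Mul(94, Add(-8, 1)) = Mul(94, -7) = -658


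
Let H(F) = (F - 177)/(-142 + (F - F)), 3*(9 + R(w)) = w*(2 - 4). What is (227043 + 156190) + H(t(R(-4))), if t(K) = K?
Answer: 81628904/213 ≈ 3.8323e+5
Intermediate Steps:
R(w) = -9 - 2*w/3 (R(w) = -9 + (w*(2 - 4))/3 = -9 + (w*(-2))/3 = -9 + (-2*w)/3 = -9 - 2*w/3)
H(F) = 177/142 - F/142 (H(F) = (-177 + F)/(-142 + 0) = (-177 + F)/(-142) = (-177 + F)*(-1/142) = 177/142 - F/142)
(227043 + 156190) + H(t(R(-4))) = (227043 + 156190) + (177/142 - (-9 - ⅔*(-4))/142) = 383233 + (177/142 - (-9 + 8/3)/142) = 383233 + (177/142 - 1/142*(-19/3)) = 383233 + (177/142 + 19/426) = 383233 + 275/213 = 81628904/213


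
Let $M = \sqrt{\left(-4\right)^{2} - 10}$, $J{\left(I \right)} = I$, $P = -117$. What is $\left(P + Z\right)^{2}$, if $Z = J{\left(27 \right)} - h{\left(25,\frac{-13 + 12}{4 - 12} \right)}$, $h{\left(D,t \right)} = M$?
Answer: $\left(90 + \sqrt{6}\right)^{2} \approx 8546.9$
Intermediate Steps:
$M = \sqrt{6}$ ($M = \sqrt{16 - 10} = \sqrt{6} \approx 2.4495$)
$h{\left(D,t \right)} = \sqrt{6}$
$Z = 27 - \sqrt{6} \approx 24.551$
$\left(P + Z\right)^{2} = \left(-117 + \left(27 - \sqrt{6}\right)\right)^{2} = \left(-90 - \sqrt{6}\right)^{2}$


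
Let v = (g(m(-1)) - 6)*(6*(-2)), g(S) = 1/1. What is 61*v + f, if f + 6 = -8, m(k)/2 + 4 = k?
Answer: 3646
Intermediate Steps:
m(k) = -8 + 2*k
f = -14 (f = -6 - 8 = -14)
g(S) = 1
v = 60 (v = (1 - 6)*(6*(-2)) = -5*(-12) = 60)
61*v + f = 61*60 - 14 = 3660 - 14 = 3646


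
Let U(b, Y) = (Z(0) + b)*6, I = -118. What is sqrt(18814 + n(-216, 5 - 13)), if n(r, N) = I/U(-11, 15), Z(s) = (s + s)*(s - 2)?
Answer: sqrt(20490393)/33 ≈ 137.17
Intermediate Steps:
Z(s) = 2*s*(-2 + s) (Z(s) = (2*s)*(-2 + s) = 2*s*(-2 + s))
U(b, Y) = 6*b (U(b, Y) = (2*0*(-2 + 0) + b)*6 = (2*0*(-2) + b)*6 = (0 + b)*6 = b*6 = 6*b)
n(r, N) = 59/33 (n(r, N) = -118/(6*(-11)) = -118/(-66) = -118*(-1/66) = 59/33)
sqrt(18814 + n(-216, 5 - 13)) = sqrt(18814 + 59/33) = sqrt(620921/33) = sqrt(20490393)/33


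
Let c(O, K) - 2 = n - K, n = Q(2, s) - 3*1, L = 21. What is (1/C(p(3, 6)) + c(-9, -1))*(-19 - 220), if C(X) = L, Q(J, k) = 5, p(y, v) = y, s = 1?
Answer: -25334/21 ≈ -1206.4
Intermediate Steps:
C(X) = 21
n = 2 (n = 5 - 3*1 = 5 - 3 = 2)
c(O, K) = 4 - K (c(O, K) = 2 + (2 - K) = 4 - K)
(1/C(p(3, 6)) + c(-9, -1))*(-19 - 220) = (1/21 + (4 - 1*(-1)))*(-19 - 220) = (1/21 + (4 + 1))*(-239) = (1/21 + 5)*(-239) = (106/21)*(-239) = -25334/21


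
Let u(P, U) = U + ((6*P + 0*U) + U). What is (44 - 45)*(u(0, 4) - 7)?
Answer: -1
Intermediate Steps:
u(P, U) = 2*U + 6*P (u(P, U) = U + ((6*P + 0) + U) = U + (6*P + U) = U + (U + 6*P) = 2*U + 6*P)
(44 - 45)*(u(0, 4) - 7) = (44 - 45)*((2*4 + 6*0) - 7) = -((8 + 0) - 7) = -(8 - 7) = -1*1 = -1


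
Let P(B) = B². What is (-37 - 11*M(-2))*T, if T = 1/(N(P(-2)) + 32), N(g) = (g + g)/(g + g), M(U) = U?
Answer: -5/11 ≈ -0.45455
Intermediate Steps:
N(g) = 1 (N(g) = (2*g)/((2*g)) = (2*g)*(1/(2*g)) = 1)
T = 1/33 (T = 1/(1 + 32) = 1/33 ≈ 0.030303)
(-37 - 11*M(-2))*T = (-37 - 11*(-2))*(1/33) = (-37 + 22)*(1/33) = -15*1/33 = -5/11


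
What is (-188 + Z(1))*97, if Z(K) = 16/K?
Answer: -16684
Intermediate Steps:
(-188 + Z(1))*97 = (-188 + 16/1)*97 = (-188 + 16*1)*97 = (-188 + 16)*97 = -172*97 = -16684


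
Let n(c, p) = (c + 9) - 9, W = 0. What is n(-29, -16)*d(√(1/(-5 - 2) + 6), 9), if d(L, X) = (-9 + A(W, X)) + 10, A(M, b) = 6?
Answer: -203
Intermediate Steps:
n(c, p) = c (n(c, p) = (9 + c) - 9 = c)
d(L, X) = 7 (d(L, X) = (-9 + 6) + 10 = -3 + 10 = 7)
n(-29, -16)*d(√(1/(-5 - 2) + 6), 9) = -29*7 = -203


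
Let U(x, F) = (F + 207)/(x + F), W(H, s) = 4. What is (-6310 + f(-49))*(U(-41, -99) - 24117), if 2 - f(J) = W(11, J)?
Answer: 5328098064/35 ≈ 1.5223e+8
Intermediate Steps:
f(J) = -2 (f(J) = 2 - 1*4 = 2 - 4 = -2)
U(x, F) = (207 + F)/(F + x)
(-6310 + f(-49))*(U(-41, -99) - 24117) = (-6310 - 2)*((207 - 99)/(-99 - 41) - 24117) = -6312*(108/(-140) - 24117) = -6312*(-1/140*108 - 24117) = -6312*(-27/35 - 24117) = -6312*(-844122/35) = 5328098064/35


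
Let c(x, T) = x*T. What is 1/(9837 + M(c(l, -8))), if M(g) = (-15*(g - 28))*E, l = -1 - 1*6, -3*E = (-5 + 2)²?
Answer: 1/11097 ≈ 9.0114e-5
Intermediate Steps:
E = -3 (E = -(-5 + 2)²/3 = -⅓*(-3)² = -⅓*9 = -3)
l = -7 (l = -1 - 6 = -7)
c(x, T) = T*x
M(g) = -1260 + 45*g (M(g) = -15*(g - 28)*(-3) = -15*(-28 + g)*(-3) = (420 - 15*g)*(-3) = -1260 + 45*g)
1/(9837 + M(c(l, -8))) = 1/(9837 + (-1260 + 45*(-8*(-7)))) = 1/(9837 + (-1260 + 45*56)) = 1/(9837 + (-1260 + 2520)) = 1/(9837 + 1260) = 1/11097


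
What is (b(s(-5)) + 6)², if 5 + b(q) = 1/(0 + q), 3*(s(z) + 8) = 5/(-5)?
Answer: 484/625 ≈ 0.77440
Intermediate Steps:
s(z) = -25/3 (s(z) = -8 + (5/(-5))/3 = -8 + (5*(-⅕))/3 = -8 + (⅓)*(-1) = -8 - ⅓ = -25/3)
b(q) = -5 + 1/q (b(q) = -5 + 1/(0 + q) = -5 + 1/q)
(b(s(-5)) + 6)² = ((-5 + 1/(-25/3)) + 6)² = ((-5 - 3/25) + 6)² = (-128/25 + 6)² = (22/25)² = 484/625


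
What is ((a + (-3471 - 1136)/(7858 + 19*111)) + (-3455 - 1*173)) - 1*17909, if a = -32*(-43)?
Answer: -200949294/9967 ≈ -20161.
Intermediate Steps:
a = 1376
((a + (-3471 - 1136)/(7858 + 19*111)) + (-3455 - 1*173)) - 1*17909 = ((1376 + (-3471 - 1136)/(7858 + 19*111)) + (-3455 - 1*173)) - 1*17909 = ((1376 - 4607/(7858 + 2109)) + (-3455 - 173)) - 17909 = ((1376 - 4607/9967) - 3628) - 17909 = (13709985/9967 - 3628) - 17909 = -22450291/9967 - 17909 = -200949294/9967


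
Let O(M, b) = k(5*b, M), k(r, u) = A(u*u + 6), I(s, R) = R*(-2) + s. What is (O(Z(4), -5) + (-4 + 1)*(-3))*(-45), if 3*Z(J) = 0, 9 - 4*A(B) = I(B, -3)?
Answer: -1485/4 ≈ -371.25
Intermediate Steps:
I(s, R) = s - 2*R (I(s, R) = -2*R + s = s - 2*R)
A(B) = ¾ - B/4 (A(B) = 9/4 - (B - 2*(-3))/4 = 9/4 - (B + 6)/4 = 9/4 - (6 + B)/4 = 9/4 + (-3/2 - B/4) = ¾ - B/4)
Z(J) = 0 (Z(J) = (⅓)*0 = 0)
k(r, u) = -¾ - u²/4 (k(r, u) = ¾ - (u*u + 6)/4 = ¾ - (u² + 6)/4 = ¾ - (6 + u²)/4 = ¾ + (-3/2 - u²/4) = -¾ - u²/4)
O(M, b) = -¾ - M²/4
(O(Z(4), -5) + (-4 + 1)*(-3))*(-45) = ((-¾ - ¼*0²) + (-4 + 1)*(-3))*(-45) = ((-¾ - ¼*0) - 3*(-3))*(-45) = ((-¾ + 0) + 9)*(-45) = (-¾ + 9)*(-45) = (33/4)*(-45) = -1485/4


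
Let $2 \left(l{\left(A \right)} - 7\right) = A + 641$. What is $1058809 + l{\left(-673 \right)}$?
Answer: $1058800$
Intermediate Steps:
$l{\left(A \right)} = \frac{655}{2} + \frac{A}{2}$ ($l{\left(A \right)} = 7 + \frac{A + 641}{2} = 7 + \frac{641 + A}{2} = 7 + \left(\frac{641}{2} + \frac{A}{2}\right) = \frac{655}{2} + \frac{A}{2}$)
$1058809 + l{\left(-673 \right)} = 1058809 + \left(\frac{655}{2} + \frac{1}{2} \left(-673\right)\right) = 1058809 + \left(\frac{655}{2} - \frac{673}{2}\right) = 1058809 - 9 = 1058800$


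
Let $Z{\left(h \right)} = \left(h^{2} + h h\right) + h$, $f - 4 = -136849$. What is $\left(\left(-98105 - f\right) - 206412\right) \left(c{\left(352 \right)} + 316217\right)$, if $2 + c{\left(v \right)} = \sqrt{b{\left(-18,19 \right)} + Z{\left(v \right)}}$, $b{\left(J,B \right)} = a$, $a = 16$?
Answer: $-53020401480 - 670688 \sqrt{15511} \approx -5.3104 \cdot 10^{10}$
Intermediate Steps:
$f = -136845$ ($f = 4 - 136849 = -136845$)
$Z{\left(h \right)} = h + 2 h^{2}$ ($Z{\left(h \right)} = \left(h^{2} + h^{2}\right) + h = 2 h^{2} + h = h + 2 h^{2}$)
$b{\left(J,B \right)} = 16$
$c{\left(v \right)} = -2 + \sqrt{16 + v \left(1 + 2 v\right)}$
$\left(\left(-98105 - f\right) - 206412\right) \left(c{\left(352 \right)} + 316217\right) = \left(\left(-98105 - -136845\right) - 206412\right) \left(\left(-2 + \sqrt{16 + 352 \left(1 + 2 \cdot 352\right)}\right) + 316217\right) = \left(\left(-98105 + 136845\right) - 206412\right) \left(\left(-2 + \sqrt{16 + 352 \left(1 + 704\right)}\right) + 316217\right) = \left(38740 - 206412\right) \left(\left(-2 + \sqrt{16 + 352 \cdot 705}\right) + 316217\right) = - 167672 \left(\left(-2 + \sqrt{16 + 248160}\right) + 316217\right) = - 167672 \left(\left(-2 + \sqrt{248176}\right) + 316217\right) = - 167672 \left(\left(-2 + 4 \sqrt{15511}\right) + 316217\right) = - 167672 \left(316215 + 4 \sqrt{15511}\right) = -53020401480 - 670688 \sqrt{15511}$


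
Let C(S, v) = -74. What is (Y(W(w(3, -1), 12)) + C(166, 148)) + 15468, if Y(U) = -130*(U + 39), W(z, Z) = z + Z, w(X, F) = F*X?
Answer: 9154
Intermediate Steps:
W(z, Z) = Z + z
Y(U) = -5070 - 130*U (Y(U) = -130*(39 + U) = -5070 - 130*U)
(Y(W(w(3, -1), 12)) + C(166, 148)) + 15468 = ((-5070 - 130*(12 - 1*3)) - 74) + 15468 = ((-5070 - 130*(12 - 3)) - 74) + 15468 = ((-5070 - 130*9) - 74) + 15468 = ((-5070 - 1170) - 74) + 15468 = (-6240 - 74) + 15468 = -6314 + 15468 = 9154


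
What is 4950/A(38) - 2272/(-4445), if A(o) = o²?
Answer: 12641759/3209290 ≈ 3.9391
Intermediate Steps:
4950/A(38) - 2272/(-4445) = 4950/(38²) - 2272/(-4445) = 4950/1444 - 2272*(-1/4445) = 4950*(1/1444) + 2272/4445 = 2475/722 + 2272/4445 = 12641759/3209290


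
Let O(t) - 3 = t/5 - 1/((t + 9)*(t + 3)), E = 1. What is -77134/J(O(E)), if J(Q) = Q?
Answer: -3085360/127 ≈ -24294.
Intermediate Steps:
O(t) = 3 + t/5 - 1/((3 + t)*(9 + t)) (O(t) = 3 + (t/5 - 1/((t + 9)*(t + 3))) = 3 + (t*(⅕) - 1/((9 + t)*(3 + t))) = 3 + (t/5 - 1/((3 + t)*(9 + t))) = 3 + t/5 - 1/((3 + t)*(9 + t)))
-77134/J(O(E)) = -77134*5*(27 + 1² + 12*1)/(400 + 1³ + 27*1² + 207*1) = -77134*5*(27 + 1 + 12)/(400 + 1 + 27*1 + 207) = -77134*200/(400 + 1 + 27 + 207) = -77134/((⅕)*(1/40)*635) = -77134/127/40 = -77134*40/127 = -3085360/127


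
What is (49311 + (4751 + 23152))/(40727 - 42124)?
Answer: -77214/1397 ≈ -55.271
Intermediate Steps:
(49311 + (4751 + 23152))/(40727 - 42124) = (49311 + 27903)/(-1397) = 77214*(-1/1397) = -77214/1397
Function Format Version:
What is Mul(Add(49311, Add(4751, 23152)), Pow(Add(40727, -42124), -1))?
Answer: Rational(-77214, 1397) ≈ -55.271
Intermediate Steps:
Mul(Add(49311, Add(4751, 23152)), Pow(Add(40727, -42124), -1)) = Mul(Add(49311, 27903), Pow(-1397, -1)) = Mul(77214, Rational(-1, 1397)) = Rational(-77214, 1397)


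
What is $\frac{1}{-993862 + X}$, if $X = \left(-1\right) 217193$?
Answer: $- \frac{1}{1211055} \approx -8.2573 \cdot 10^{-7}$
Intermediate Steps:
$X = -217193$
$\frac{1}{-993862 + X} = \frac{1}{-993862 - 217193} = \frac{1}{-1211055} = - \frac{1}{1211055}$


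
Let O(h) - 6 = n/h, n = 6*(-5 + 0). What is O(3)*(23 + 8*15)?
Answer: -572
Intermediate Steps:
n = -30 (n = 6*(-5) = -30)
O(h) = 6 - 30/h
O(3)*(23 + 8*15) = (6 - 30/3)*(23 + 8*15) = (6 - 30*1/3)*(23 + 120) = (6 - 10)*143 = -4*143 = -572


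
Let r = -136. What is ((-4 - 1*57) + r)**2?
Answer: 38809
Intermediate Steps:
((-4 - 1*57) + r)**2 = ((-4 - 1*57) - 136)**2 = ((-4 - 57) - 136)**2 = (-61 - 136)**2 = (-197)**2 = 38809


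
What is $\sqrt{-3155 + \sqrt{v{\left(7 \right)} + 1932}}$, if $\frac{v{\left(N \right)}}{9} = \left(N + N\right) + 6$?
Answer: $\sqrt{-3155 + 8 \sqrt{33}} \approx 55.759 i$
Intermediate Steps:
$v{\left(N \right)} = 54 + 18 N$ ($v{\left(N \right)} = 9 \left(\left(N + N\right) + 6\right) = 9 \left(2 N + 6\right) = 9 \left(6 + 2 N\right) = 54 + 18 N$)
$\sqrt{-3155 + \sqrt{v{\left(7 \right)} + 1932}} = \sqrt{-3155 + \sqrt{\left(54 + 18 \cdot 7\right) + 1932}} = \sqrt{-3155 + \sqrt{\left(54 + 126\right) + 1932}} = \sqrt{-3155 + \sqrt{180 + 1932}} = \sqrt{-3155 + \sqrt{2112}} = \sqrt{-3155 + 8 \sqrt{33}}$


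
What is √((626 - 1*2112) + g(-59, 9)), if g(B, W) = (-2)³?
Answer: 3*I*√166 ≈ 38.652*I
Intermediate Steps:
g(B, W) = -8
√((626 - 1*2112) + g(-59, 9)) = √((626 - 1*2112) - 8) = √((626 - 2112) - 8) = √(-1486 - 8) = √(-1494) = 3*I*√166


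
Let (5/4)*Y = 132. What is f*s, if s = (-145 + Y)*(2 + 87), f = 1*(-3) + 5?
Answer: -35066/5 ≈ -7013.2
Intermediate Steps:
Y = 528/5 (Y = (⅘)*132 = 528/5 ≈ 105.60)
f = 2 (f = -3 + 5 = 2)
s = -17533/5 (s = (-145 + 528/5)*(2 + 87) = -197/5*89 = -17533/5 ≈ -3506.6)
f*s = 2*(-17533/5) = -35066/5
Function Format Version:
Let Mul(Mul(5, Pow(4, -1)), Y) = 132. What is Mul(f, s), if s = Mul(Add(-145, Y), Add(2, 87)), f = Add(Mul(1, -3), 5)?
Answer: Rational(-35066, 5) ≈ -7013.2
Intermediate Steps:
Y = Rational(528, 5) (Y = Mul(Rational(4, 5), 132) = Rational(528, 5) ≈ 105.60)
f = 2 (f = Add(-3, 5) = 2)
s = Rational(-17533, 5) (s = Mul(Add(-145, Rational(528, 5)), Add(2, 87)) = Mul(Rational(-197, 5), 89) = Rational(-17533, 5) ≈ -3506.6)
Mul(f, s) = Mul(2, Rational(-17533, 5)) = Rational(-35066, 5)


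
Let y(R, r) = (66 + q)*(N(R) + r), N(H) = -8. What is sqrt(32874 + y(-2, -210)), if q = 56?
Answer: sqrt(6278) ≈ 79.234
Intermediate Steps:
y(R, r) = -976 + 122*r (y(R, r) = (66 + 56)*(-8 + r) = 122*(-8 + r) = -976 + 122*r)
sqrt(32874 + y(-2, -210)) = sqrt(32874 + (-976 + 122*(-210))) = sqrt(32874 + (-976 - 25620)) = sqrt(32874 - 26596) = sqrt(6278)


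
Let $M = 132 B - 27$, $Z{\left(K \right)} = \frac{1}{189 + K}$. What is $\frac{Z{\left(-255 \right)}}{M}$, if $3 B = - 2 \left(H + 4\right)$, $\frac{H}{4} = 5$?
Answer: $\frac{1}{141174} \approx 7.0835 \cdot 10^{-6}$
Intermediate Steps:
$H = 20$ ($H = 4 \cdot 5 = 20$)
$B = -16$ ($B = \frac{\left(-2\right) \left(20 + 4\right)}{3} = \frac{\left(-2\right) 24}{3} = \frac{1}{3} \left(-48\right) = -16$)
$M = -2139$ ($M = 132 \left(-16\right) - 27 = -2112 - 27 = -2139$)
$\frac{Z{\left(-255 \right)}}{M} = \frac{1}{\left(189 - 255\right) \left(-2139\right)} = \frac{1}{-66} \left(- \frac{1}{2139}\right) = \left(- \frac{1}{66}\right) \left(- \frac{1}{2139}\right) = \frac{1}{141174}$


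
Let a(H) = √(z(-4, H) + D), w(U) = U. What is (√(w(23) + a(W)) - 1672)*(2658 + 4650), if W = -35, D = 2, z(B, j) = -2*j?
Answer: -12218976 + 7308*√(23 + 6*√2) ≈ -1.2178e+7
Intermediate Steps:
a(H) = √(2 - 2*H) (a(H) = √(-2*H + 2) = √(2 - 2*H))
(√(w(23) + a(W)) - 1672)*(2658 + 4650) = (√(23 + √(2 - 2*(-35))) - 1672)*(2658 + 4650) = (√(23 + √(2 + 70)) - 1672)*7308 = (√(23 + √72) - 1672)*7308 = (√(23 + 6*√2) - 1672)*7308 = (-1672 + √(23 + 6*√2))*7308 = -12218976 + 7308*√(23 + 6*√2)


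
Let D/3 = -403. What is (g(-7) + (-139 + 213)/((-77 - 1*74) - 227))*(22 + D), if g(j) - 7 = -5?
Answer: -404767/189 ≈ -2141.6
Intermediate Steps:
D = -1209 (D = 3*(-403) = -1209)
g(j) = 2 (g(j) = 7 - 5 = 2)
(g(-7) + (-139 + 213)/((-77 - 1*74) - 227))*(22 + D) = (2 + (-139 + 213)/((-77 - 1*74) - 227))*(22 - 1209) = (2 + 74/((-77 - 74) - 227))*(-1187) = (2 + 74/(-151 - 227))*(-1187) = (2 + 74/(-378))*(-1187) = (2 + 74*(-1/378))*(-1187) = (2 - 37/189)*(-1187) = (341/189)*(-1187) = -404767/189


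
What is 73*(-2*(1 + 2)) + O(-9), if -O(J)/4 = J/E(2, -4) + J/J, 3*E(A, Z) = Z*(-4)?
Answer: -1741/4 ≈ -435.25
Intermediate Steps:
E(A, Z) = -4*Z/3 (E(A, Z) = (Z*(-4))/3 = (-4*Z)/3 = -4*Z/3)
O(J) = -4 - 3*J/4 (O(J) = -4*(J/((-4/3*(-4))) + J/J) = -4*(J/(16/3) + 1) = -4*(J*(3/16) + 1) = -4*(3*J/16 + 1) = -4*(1 + 3*J/16) = -4 - 3*J/4)
73*(-2*(1 + 2)) + O(-9) = 73*(-2*(1 + 2)) + (-4 - 3/4*(-9)) = 73*(-2*3) + (-4 + 27/4) = 73*(-6) + 11/4 = -438 + 11/4 = -1741/4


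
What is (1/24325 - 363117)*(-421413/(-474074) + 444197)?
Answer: -930019517393279345392/5765925025 ≈ -1.6130e+11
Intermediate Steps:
(1/24325 - 363117)*(-421413/(-474074) + 444197) = (1/24325 - 363117)*(-421413*(-1/474074) + 444197) = -8832821024*(421413/474074 + 444197)/24325 = -8832821024/24325*210582669991/474074 = -930019517393279345392/5765925025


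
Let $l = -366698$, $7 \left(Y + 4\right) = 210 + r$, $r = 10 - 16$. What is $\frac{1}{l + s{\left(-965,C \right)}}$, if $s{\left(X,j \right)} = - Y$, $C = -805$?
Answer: $- \frac{7}{2567062} \approx -2.7269 \cdot 10^{-6}$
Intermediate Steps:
$r = -6$ ($r = 10 - 16 = -6$)
$Y = \frac{176}{7}$ ($Y = -4 + \frac{210 - 6}{7} = -4 + \frac{1}{7} \cdot 204 = -4 + \frac{204}{7} = \frac{176}{7} \approx 25.143$)
$s{\left(X,j \right)} = - \frac{176}{7}$ ($s{\left(X,j \right)} = \left(-1\right) \frac{176}{7} = - \frac{176}{7}$)
$\frac{1}{l + s{\left(-965,C \right)}} = \frac{1}{-366698 - \frac{176}{7}} = \frac{1}{- \frac{2567062}{7}} = - \frac{7}{2567062}$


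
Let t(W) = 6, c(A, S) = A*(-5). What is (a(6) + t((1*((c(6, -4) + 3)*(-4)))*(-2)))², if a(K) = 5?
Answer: 121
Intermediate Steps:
c(A, S) = -5*A
(a(6) + t((1*((c(6, -4) + 3)*(-4)))*(-2)))² = (5 + 6)² = 11² = 121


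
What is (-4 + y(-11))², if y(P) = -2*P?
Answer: 324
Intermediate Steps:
(-4 + y(-11))² = (-4 - 2*(-11))² = (-4 + 22)² = 18² = 324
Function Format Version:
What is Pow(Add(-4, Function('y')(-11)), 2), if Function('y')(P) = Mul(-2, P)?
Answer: 324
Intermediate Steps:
Pow(Add(-4, Function('y')(-11)), 2) = Pow(Add(-4, Mul(-2, -11)), 2) = Pow(Add(-4, 22), 2) = Pow(18, 2) = 324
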